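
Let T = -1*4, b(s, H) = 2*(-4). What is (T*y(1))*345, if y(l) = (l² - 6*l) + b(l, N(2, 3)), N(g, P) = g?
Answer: 17940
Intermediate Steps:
b(s, H) = -8
y(l) = -8 + l² - 6*l (y(l) = (l² - 6*l) - 8 = -8 + l² - 6*l)
T = -4
(T*y(1))*345 = -4*(-8 + 1² - 6*1)*345 = -4*(-8 + 1 - 6)*345 = -4*(-13)*345 = 52*345 = 17940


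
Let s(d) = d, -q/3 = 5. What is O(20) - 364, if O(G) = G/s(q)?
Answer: -1096/3 ≈ -365.33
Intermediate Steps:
q = -15 (q = -3*5 = -15)
O(G) = -G/15 (O(G) = G/(-15) = G*(-1/15) = -G/15)
O(20) - 364 = -1/15*20 - 364 = -4/3 - 364 = -1096/3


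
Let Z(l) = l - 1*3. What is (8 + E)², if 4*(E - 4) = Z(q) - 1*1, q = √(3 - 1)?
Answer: (44 + √2)²/16 ≈ 128.90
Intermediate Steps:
q = √2 ≈ 1.4142
Z(l) = -3 + l (Z(l) = l - 3 = -3 + l)
E = 3 + √2/4 (E = 4 + ((-3 + √2) - 1*1)/4 = 4 + ((-3 + √2) - 1)/4 = 4 + (-4 + √2)/4 = 4 + (-1 + √2/4) = 3 + √2/4 ≈ 3.3536)
(8 + E)² = (8 + (3 + √2/4))² = (11 + √2/4)²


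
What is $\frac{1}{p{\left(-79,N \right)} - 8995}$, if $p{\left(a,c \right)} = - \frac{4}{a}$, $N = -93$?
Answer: $- \frac{79}{710601} \approx -0.00011117$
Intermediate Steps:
$\frac{1}{p{\left(-79,N \right)} - 8995} = \frac{1}{- \frac{4}{-79} - 8995} = \frac{1}{\left(-4\right) \left(- \frac{1}{79}\right) - 8995} = \frac{1}{\frac{4}{79} - 8995} = \frac{1}{- \frac{710601}{79}} = - \frac{79}{710601}$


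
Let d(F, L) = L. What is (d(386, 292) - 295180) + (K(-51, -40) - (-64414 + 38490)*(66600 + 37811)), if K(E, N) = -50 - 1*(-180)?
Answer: 2706456006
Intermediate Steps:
K(E, N) = 130 (K(E, N) = -50 + 180 = 130)
(d(386, 292) - 295180) + (K(-51, -40) - (-64414 + 38490)*(66600 + 37811)) = (292 - 295180) + (130 - (-64414 + 38490)*(66600 + 37811)) = -294888 + (130 - (-25924)*104411) = -294888 + (130 - 1*(-2706750764)) = -294888 + (130 + 2706750764) = -294888 + 2706750894 = 2706456006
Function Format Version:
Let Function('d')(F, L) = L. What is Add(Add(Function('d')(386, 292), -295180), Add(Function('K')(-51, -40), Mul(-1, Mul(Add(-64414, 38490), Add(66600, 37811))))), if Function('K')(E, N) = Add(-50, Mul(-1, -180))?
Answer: 2706456006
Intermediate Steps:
Function('K')(E, N) = 130 (Function('K')(E, N) = Add(-50, 180) = 130)
Add(Add(Function('d')(386, 292), -295180), Add(Function('K')(-51, -40), Mul(-1, Mul(Add(-64414, 38490), Add(66600, 37811))))) = Add(Add(292, -295180), Add(130, Mul(-1, Mul(Add(-64414, 38490), Add(66600, 37811))))) = Add(-294888, Add(130, Mul(-1, Mul(-25924, 104411)))) = Add(-294888, Add(130, Mul(-1, -2706750764))) = Add(-294888, Add(130, 2706750764)) = Add(-294888, 2706750894) = 2706456006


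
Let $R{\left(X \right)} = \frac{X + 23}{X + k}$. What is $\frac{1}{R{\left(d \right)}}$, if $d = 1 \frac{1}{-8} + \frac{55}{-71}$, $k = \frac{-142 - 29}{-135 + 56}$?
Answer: $\frac{56759}{991687} \approx 0.057235$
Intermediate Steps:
$k = \frac{171}{79}$ ($k = - \frac{171}{-79} = \left(-171\right) \left(- \frac{1}{79}\right) = \frac{171}{79} \approx 2.1646$)
$d = - \frac{511}{568}$ ($d = 1 \left(- \frac{1}{8}\right) + 55 \left(- \frac{1}{71}\right) = - \frac{1}{8} - \frac{55}{71} = - \frac{511}{568} \approx -0.89965$)
$R{\left(X \right)} = \frac{23 + X}{\frac{171}{79} + X}$ ($R{\left(X \right)} = \frac{X + 23}{X + \frac{171}{79}} = \frac{23 + X}{\frac{171}{79} + X}$)
$\frac{1}{R{\left(d \right)}} = \frac{1}{79 \frac{1}{171 + 79 \left(- \frac{511}{568}\right)} \left(23 - \frac{511}{568}\right)} = \frac{1}{79 \frac{1}{171 - \frac{40369}{568}} \cdot \frac{12553}{568}} = \frac{1}{79 \frac{1}{\frac{56759}{568}} \cdot \frac{12553}{568}} = \frac{1}{79 \cdot \frac{568}{56759} \cdot \frac{12553}{568}} = \frac{1}{\frac{991687}{56759}} = \frac{56759}{991687}$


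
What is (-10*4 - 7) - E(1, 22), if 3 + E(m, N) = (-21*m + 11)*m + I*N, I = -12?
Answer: 230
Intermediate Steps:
E(m, N) = -3 - 12*N + m*(11 - 21*m) (E(m, N) = -3 + ((-21*m + 11)*m - 12*N) = -3 + ((11 - 21*m)*m - 12*N) = -3 + (m*(11 - 21*m) - 12*N) = -3 + (-12*N + m*(11 - 21*m)) = -3 - 12*N + m*(11 - 21*m))
(-10*4 - 7) - E(1, 22) = (-10*4 - 7) - (-3 - 21*1² - 12*22 + 11*1) = (-40 - 7) - (-3 - 21*1 - 264 + 11) = -47 - (-3 - 21 - 264 + 11) = -47 - 1*(-277) = -47 + 277 = 230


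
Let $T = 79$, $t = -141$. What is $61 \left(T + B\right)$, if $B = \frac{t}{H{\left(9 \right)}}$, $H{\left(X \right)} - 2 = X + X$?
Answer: $\frac{87779}{20} \approx 4389.0$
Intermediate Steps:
$H{\left(X \right)} = 2 + 2 X$ ($H{\left(X \right)} = 2 + \left(X + X\right) = 2 + 2 X$)
$B = - \frac{141}{20}$ ($B = - \frac{141}{2 + 2 \cdot 9} = - \frac{141}{2 + 18} = - \frac{141}{20} \approx -7.05$)
$61 \left(T + B\right) = 61 \left(79 - \frac{141}{20}\right) = 61 \cdot \frac{1439}{20} = \frac{87779}{20}$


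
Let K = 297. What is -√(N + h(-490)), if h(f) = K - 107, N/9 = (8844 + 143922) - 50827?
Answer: -√917641 ≈ -957.94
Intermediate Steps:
N = 917451 (N = 9*((8844 + 143922) - 50827) = 9*(152766 - 50827) = 9*101939 = 917451)
h(f) = 190 (h(f) = 297 - 107 = 190)
-√(N + h(-490)) = -√(917451 + 190) = -√917641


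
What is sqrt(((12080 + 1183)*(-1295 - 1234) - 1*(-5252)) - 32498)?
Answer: 17*I*sqrt(116157) ≈ 5793.9*I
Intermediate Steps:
sqrt(((12080 + 1183)*(-1295 - 1234) - 1*(-5252)) - 32498) = sqrt((13263*(-2529) + 5252) - 32498) = sqrt((-33542127 + 5252) - 32498) = sqrt(-33536875 - 32498) = sqrt(-33569373) = 17*I*sqrt(116157)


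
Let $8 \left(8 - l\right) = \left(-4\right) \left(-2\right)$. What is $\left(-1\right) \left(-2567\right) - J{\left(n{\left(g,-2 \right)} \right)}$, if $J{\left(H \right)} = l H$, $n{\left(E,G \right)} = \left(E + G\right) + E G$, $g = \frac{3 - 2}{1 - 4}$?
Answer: $\frac{7736}{3} \approx 2578.7$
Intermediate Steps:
$g = - \frac{1}{3}$ ($g = 1 \frac{1}{-3} = 1 \left(- \frac{1}{3}\right) = - \frac{1}{3} \approx -0.33333$)
$n{\left(E,G \right)} = E + G + E G$
$l = 7$ ($l = 8 - \frac{\left(-4\right) \left(-2\right)}{8} = 8 - 1 = 7$)
$J{\left(H \right)} = 7 H$
$\left(-1\right) \left(-2567\right) - J{\left(n{\left(g,-2 \right)} \right)} = \left(-1\right) \left(-2567\right) - 7 \left(- \frac{1}{3} - 2 - - \frac{2}{3}\right) = 2567 - 7 \left(- \frac{1}{3} - 2 + \frac{2}{3}\right) = 2567 - 7 \left(- \frac{5}{3}\right) = 2567 - - \frac{35}{3} = 2567 + \frac{35}{3} = \frac{7736}{3}$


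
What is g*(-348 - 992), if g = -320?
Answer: 428800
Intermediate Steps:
g*(-348 - 992) = -320*(-348 - 992) = -320*(-1340) = 428800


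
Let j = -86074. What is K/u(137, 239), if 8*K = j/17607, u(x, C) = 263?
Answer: -43037/18522564 ≈ -0.0023235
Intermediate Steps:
K = -43037/70428 (K = (-86074/17607)/8 = (-86074*1/17607)/8 = (⅛)*(-86074/17607) = -43037/70428 ≈ -0.61108)
K/u(137, 239) = -43037/70428/263 = -43037/70428*1/263 = -43037/18522564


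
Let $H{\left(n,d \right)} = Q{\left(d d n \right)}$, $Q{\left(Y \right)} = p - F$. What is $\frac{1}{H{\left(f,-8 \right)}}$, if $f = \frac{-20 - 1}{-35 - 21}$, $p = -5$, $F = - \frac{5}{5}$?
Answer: $- \frac{1}{4} \approx -0.25$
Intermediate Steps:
$F = -1$ ($F = \left(-5\right) \frac{1}{5} = -1$)
$Q{\left(Y \right)} = -4$ ($Q{\left(Y \right)} = -5 - -1 = -5 + 1 = -4$)
$f = \frac{3}{8}$ ($f = - \frac{21}{-56} = \left(-21\right) \left(- \frac{1}{56}\right) = \frac{3}{8} \approx 0.375$)
$H{\left(n,d \right)} = -4$
$\frac{1}{H{\left(f,-8 \right)}} = \frac{1}{-4} = - \frac{1}{4}$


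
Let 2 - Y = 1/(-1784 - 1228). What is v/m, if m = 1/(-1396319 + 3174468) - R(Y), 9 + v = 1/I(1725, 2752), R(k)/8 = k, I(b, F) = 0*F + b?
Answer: 6928600254076/12320349450775 ≈ 0.56237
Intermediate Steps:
Y = 6025/3012 (Y = 2 - 1/(-1784 - 1228) = 2 - 1/(-3012) = 2 - 1*(-1/3012) = 2 + 1/3012 = 6025/3012 ≈ 2.0003)
I(b, F) = b (I(b, F) = 0 + b = b)
R(k) = 8*k
v = -15524/1725 (v = -9 + 1/1725 = -15524/1725 ≈ -8.9994)
m = -21426694697/1338946197 (m = 1/(-1396319 + 3174468) - 8*6025/3012 = 1/1778149 - 1*12050/753 = 1/1778149 - 12050/753 = -21426694697/1338946197 ≈ -16.003)
v/m = -15524/(1725*(-21426694697/1338946197)) = -15524/1725*(-1338946197/21426694697) = 6928600254076/12320349450775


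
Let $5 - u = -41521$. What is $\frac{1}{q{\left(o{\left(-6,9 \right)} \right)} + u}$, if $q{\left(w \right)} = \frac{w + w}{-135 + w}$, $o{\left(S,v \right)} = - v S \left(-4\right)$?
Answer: $\frac{13}{539854} \approx 2.4081 \cdot 10^{-5}$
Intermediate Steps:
$u = 41526$ ($u = 5 - -41521 = 5 + 41521 = 41526$)
$o{\left(S,v \right)} = 4 S v$ ($o{\left(S,v \right)} = - S v \left(-4\right) = - \left(-4\right) S v = 4 S v$)
$q{\left(w \right)} = \frac{2 w}{-135 + w}$
$\frac{1}{q{\left(o{\left(-6,9 \right)} \right)} + u} = \frac{1}{\frac{2 \cdot 4 \left(-6\right) 9}{-135 + 4 \left(-6\right) 9} + 41526} = \frac{1}{2 \left(-216\right) \frac{1}{-135 - 216} + 41526} = \frac{1}{2 \left(-216\right) \frac{1}{-351} + 41526} = \frac{1}{2 \left(-216\right) \left(- \frac{1}{351}\right) + 41526} = \frac{1}{\frac{16}{13} + 41526} = \frac{1}{\frac{539854}{13}} = \frac{13}{539854}$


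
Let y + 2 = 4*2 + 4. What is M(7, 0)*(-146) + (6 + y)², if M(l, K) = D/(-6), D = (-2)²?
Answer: 1060/3 ≈ 353.33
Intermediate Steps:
y = 10 (y = -2 + (4*2 + 4) = -2 + (8 + 4) = -2 + 12 = 10)
D = 4
M(l, K) = -⅔ (M(l, K) = 4/(-6) = 4*(-⅙) = -⅔)
M(7, 0)*(-146) + (6 + y)² = -⅔*(-146) + (6 + 10)² = 292/3 + 16² = 292/3 + 256 = 1060/3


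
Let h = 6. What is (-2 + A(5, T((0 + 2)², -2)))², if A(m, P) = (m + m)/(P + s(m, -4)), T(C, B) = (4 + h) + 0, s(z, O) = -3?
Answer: 16/49 ≈ 0.32653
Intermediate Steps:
T(C, B) = 10 (T(C, B) = (4 + 6) + 0 = 10 + 0 = 10)
A(m, P) = 2*m/(-3 + P) (A(m, P) = (m + m)/(P - 3) = (2*m)/(-3 + P) = 2*m/(-3 + P))
(-2 + A(5, T((0 + 2)², -2)))² = (-2 + 2*5/(-3 + 10))² = (-2 + 2*5/7)² = (-2 + 2*5*(⅐))² = (-2 + 10/7)² = (-4/7)² = 16/49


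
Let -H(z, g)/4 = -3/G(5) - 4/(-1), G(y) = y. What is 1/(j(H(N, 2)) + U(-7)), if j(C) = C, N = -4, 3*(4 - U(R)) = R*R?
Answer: -15/389 ≈ -0.038560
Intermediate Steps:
U(R) = 4 - R²/3 (U(R) = 4 - R*R/3 = 4 - R²/3)
H(z, g) = -68/5 (H(z, g) = -4*(-3/5 - 4/(-1)) = -4*(-3*⅕ - 4*(-1)) = -4*(-⅗ + 4) = -4*17/5 = -68/5)
1/(j(H(N, 2)) + U(-7)) = 1/(-68/5 + (4 - ⅓*(-7)²)) = 1/(-68/5 + (4 - ⅓*49)) = 1/(-68/5 + (4 - 49/3)) = 1/(-68/5 - 37/3) = 1/(-389/15) = -15/389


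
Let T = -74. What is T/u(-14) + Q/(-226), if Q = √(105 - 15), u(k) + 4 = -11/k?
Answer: 1036/45 - 3*√10/226 ≈ 22.980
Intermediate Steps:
u(k) = -4 - 11/k
Q = 3*√10 (Q = √90 = 3*√10 ≈ 9.4868)
T/u(-14) + Q/(-226) = -74/(-4 - 11/(-14)) + (3*√10)/(-226) = -74/(-4 - 11*(-1/14)) + (3*√10)*(-1/226) = -74/(-4 + 11/14) - 3*√10/226 = -74/(-45/14) - 3*√10/226 = -74*(-14/45) - 3*√10/226 = 1036/45 - 3*√10/226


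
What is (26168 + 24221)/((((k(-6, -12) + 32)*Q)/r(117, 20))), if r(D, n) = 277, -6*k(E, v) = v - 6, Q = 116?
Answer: 13957753/4060 ≈ 3437.9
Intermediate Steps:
k(E, v) = 1 - v/6 (k(E, v) = -(v - 6)/6 = -(-6 + v)/6 = 1 - v/6)
(26168 + 24221)/((((k(-6, -12) + 32)*Q)/r(117, 20))) = (26168 + 24221)/(((((1 - ⅙*(-12)) + 32)*116)/277)) = 50389/(((((1 + 2) + 32)*116)*(1/277))) = 50389/((((3 + 32)*116)*(1/277))) = 50389/(((35*116)*(1/277))) = 50389/((4060*(1/277))) = 50389/(4060/277) = 50389*(277/4060) = 13957753/4060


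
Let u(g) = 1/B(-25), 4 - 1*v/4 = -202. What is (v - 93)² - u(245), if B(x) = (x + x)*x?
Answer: 667951249/1250 ≈ 5.3436e+5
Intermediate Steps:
v = 824 (v = 16 - 4*(-202) = 16 + 808 = 824)
B(x) = 2*x² (B(x) = (2*x)*x = 2*x²)
u(g) = 1/1250 (u(g) = 1/(2*(-25)²) = 1/(2*625) = 1/1250)
(v - 93)² - u(245) = (824 - 93)² - 1*1/1250 = 731² - 1/1250 = 534361 - 1/1250 = 667951249/1250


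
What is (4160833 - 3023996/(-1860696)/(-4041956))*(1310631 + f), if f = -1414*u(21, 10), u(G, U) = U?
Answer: 10142775333083537565349523/1880212840344 ≈ 5.3945e+12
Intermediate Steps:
f = -14140 (f = -1414*10 = -14140)
(4160833 - 3023996/(-1860696)/(-4041956))*(1310631 + f) = (4160833 - 3023996/(-1860696)/(-4041956))*(1310631 - 14140) = (4160833 - 3023996*(-1/1860696)*(-1/4041956))*1296491 = (4160833 + (755999/465174)*(-1/4041956))*1296491 = (4160833 - 755999/1880212840344)*1296491 = (7823251633126290553/1880212840344)*1296491 = 10142775333083537565349523/1880212840344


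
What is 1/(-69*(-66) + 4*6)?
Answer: 1/4578 ≈ 0.00021844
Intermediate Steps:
1/(-69*(-66) + 4*6) = 1/(4554 + 24) = 1/4578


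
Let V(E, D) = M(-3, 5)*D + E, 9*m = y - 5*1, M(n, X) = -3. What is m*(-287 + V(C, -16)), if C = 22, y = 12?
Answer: -1519/9 ≈ -168.78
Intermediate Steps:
m = 7/9 (m = (12 - 5*1)/9 = (12 - 5)/9 = (⅑)*7 = 7/9 ≈ 0.77778)
V(E, D) = E - 3*D (V(E, D) = -3*D + E = E - 3*D)
m*(-287 + V(C, -16)) = 7*(-287 + (22 - 3*(-16)))/9 = 7*(-287 + (22 + 48))/9 = 7*(-287 + 70)/9 = (7/9)*(-217) = -1519/9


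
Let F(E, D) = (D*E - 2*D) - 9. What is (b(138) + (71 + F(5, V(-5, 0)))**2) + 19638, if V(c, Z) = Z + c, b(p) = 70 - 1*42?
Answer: 21875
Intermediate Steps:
b(p) = 28 (b(p) = 70 - 42 = 28)
F(E, D) = -9 - 2*D + D*E (F(E, D) = (-2*D + D*E) - 9 = -9 - 2*D + D*E)
(b(138) + (71 + F(5, V(-5, 0)))**2) + 19638 = (28 + (71 + (-9 - 2*(0 - 5) + (0 - 5)*5))**2) + 19638 = (28 + (71 + (-9 - 2*(-5) - 5*5))**2) + 19638 = (28 + (71 + (-9 + 10 - 25))**2) + 19638 = (28 + (71 - 24)**2) + 19638 = (28 + 47**2) + 19638 = (28 + 2209) + 19638 = 2237 + 19638 = 21875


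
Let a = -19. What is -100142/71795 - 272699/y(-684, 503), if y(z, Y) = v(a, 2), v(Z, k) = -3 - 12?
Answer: 783076903/43077 ≈ 18179.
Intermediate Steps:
v(Z, k) = -15
y(z, Y) = -15
-100142/71795 - 272699/y(-684, 503) = -100142/71795 - 272699/(-15) = -100142*1/71795 - 272699*(-1/15) = -100142/71795 + 272699/15 = 783076903/43077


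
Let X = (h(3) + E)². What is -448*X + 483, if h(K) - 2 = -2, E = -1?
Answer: 35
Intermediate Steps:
h(K) = 0 (h(K) = 2 - 2 = 0)
X = 1 (X = (0 - 1)² = (-1)² = 1)
-448*X + 483 = -448*1 + 483 = -448 + 483 = 35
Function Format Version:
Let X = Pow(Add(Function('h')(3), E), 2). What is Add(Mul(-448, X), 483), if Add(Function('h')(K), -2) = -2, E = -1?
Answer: 35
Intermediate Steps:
Function('h')(K) = 0 (Function('h')(K) = Add(2, -2) = 0)
X = 1 (X = Pow(Add(0, -1), 2) = Pow(-1, 2) = 1)
Add(Mul(-448, X), 483) = Add(Mul(-448, 1), 483) = Add(-448, 483) = 35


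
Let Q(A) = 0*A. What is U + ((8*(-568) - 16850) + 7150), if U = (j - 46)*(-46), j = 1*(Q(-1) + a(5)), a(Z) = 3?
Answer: -12266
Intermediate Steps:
Q(A) = 0
j = 3 (j = 1*(0 + 3) = 1*3 = 3)
U = 1978 (U = (3 - 46)*(-46) = -43*(-46) = 1978)
U + ((8*(-568) - 16850) + 7150) = 1978 + ((8*(-568) - 16850) + 7150) = 1978 + ((-4544 - 16850) + 7150) = 1978 + (-21394 + 7150) = 1978 - 14244 = -12266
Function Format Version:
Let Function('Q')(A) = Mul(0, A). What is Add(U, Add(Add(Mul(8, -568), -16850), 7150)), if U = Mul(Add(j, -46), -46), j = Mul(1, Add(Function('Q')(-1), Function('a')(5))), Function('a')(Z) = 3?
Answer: -12266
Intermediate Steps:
Function('Q')(A) = 0
j = 3 (j = Mul(1, Add(0, 3)) = Mul(1, 3) = 3)
U = 1978 (U = Mul(Add(3, -46), -46) = Mul(-43, -46) = 1978)
Add(U, Add(Add(Mul(8, -568), -16850), 7150)) = Add(1978, Add(Add(Mul(8, -568), -16850), 7150)) = Add(1978, Add(Add(-4544, -16850), 7150)) = Add(1978, Add(-21394, 7150)) = Add(1978, -14244) = -12266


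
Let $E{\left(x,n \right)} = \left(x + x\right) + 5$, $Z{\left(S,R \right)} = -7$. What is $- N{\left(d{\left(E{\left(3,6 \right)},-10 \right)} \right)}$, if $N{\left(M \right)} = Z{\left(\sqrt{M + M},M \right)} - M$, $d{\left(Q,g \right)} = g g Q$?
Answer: $1107$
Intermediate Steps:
$E{\left(x,n \right)} = 5 + 2 x$ ($E{\left(x,n \right)} = 2 x + 5 = 5 + 2 x$)
$d{\left(Q,g \right)} = Q g^{2}$ ($d{\left(Q,g \right)} = g^{2} Q = Q g^{2}$)
$N{\left(M \right)} = -7 - M$
$- N{\left(d{\left(E{\left(3,6 \right)},-10 \right)} \right)} = - (-7 - \left(5 + 2 \cdot 3\right) \left(-10\right)^{2}) = - (-7 - \left(5 + 6\right) 100) = - (-7 - 11 \cdot 100) = - (-7 - 1100) = \left(-1\right) \left(-1107\right) = 1107$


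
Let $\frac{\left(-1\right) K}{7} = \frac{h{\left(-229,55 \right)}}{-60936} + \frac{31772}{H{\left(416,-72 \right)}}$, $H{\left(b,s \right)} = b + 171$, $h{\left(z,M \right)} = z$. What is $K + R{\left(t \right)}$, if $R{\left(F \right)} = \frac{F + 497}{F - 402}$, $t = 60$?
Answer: $- \frac{775861608589}{2038857624} \approx -380.54$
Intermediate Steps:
$H{\left(b,s \right)} = 171 + b$
$R{\left(F \right)} = \frac{497 + F}{-402 + F}$
$K = - \frac{13553351105}{35769432}$ ($K = - 7 \left(- \frac{229}{-60936} + \frac{31772}{171 + 416}\right) = - 7 \left(\left(-229\right) \left(- \frac{1}{60936}\right) + \frac{31772}{587}\right) = - 7 \left(\frac{229}{60936} + 31772 \cdot \frac{1}{587}\right) = - 7 \left(\frac{229}{60936} + \frac{31772}{587}\right) = \left(-7\right) \frac{1936193015}{35769432} = - \frac{13553351105}{35769432} \approx -378.91$)
$K + R{\left(t \right)} = - \frac{13553351105}{35769432} + \frac{497 + 60}{-402 + 60} = - \frac{13553351105}{35769432} + \frac{1}{-342} \cdot 557 = - \frac{13553351105}{35769432} - \frac{557}{342} = - \frac{775861608589}{2038857624}$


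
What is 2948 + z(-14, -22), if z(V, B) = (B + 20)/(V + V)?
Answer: 41273/14 ≈ 2948.1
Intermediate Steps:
z(V, B) = (20 + B)/(2*V) (z(V, B) = (20 + B)/((2*V)) = (20 + B)*(1/(2*V)) = (20 + B)/(2*V))
2948 + z(-14, -22) = 2948 + (1/2)*(20 - 22)/(-14) = 2948 + (1/2)*(-1/14)*(-2) = 2948 + 1/14 = 41273/14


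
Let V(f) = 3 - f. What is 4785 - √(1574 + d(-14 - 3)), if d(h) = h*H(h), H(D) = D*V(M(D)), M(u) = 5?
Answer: 4785 - 2*√249 ≈ 4753.4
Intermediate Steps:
H(D) = -2*D (H(D) = D*(3 - 1*5) = D*(3 - 5) = D*(-2) = -2*D)
d(h) = -2*h² (d(h) = h*(-2*h) = -2*h²)
4785 - √(1574 + d(-14 - 3)) = 4785 - √(1574 - 2*(-14 - 3)²) = 4785 - √(1574 - 2*(-17)²) = 4785 - √(1574 - 2*289) = 4785 - √(1574 - 578) = 4785 - √996 = 4785 - 2*√249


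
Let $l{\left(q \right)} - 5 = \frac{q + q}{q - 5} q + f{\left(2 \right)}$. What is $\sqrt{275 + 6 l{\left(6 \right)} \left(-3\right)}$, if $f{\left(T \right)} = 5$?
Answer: $i \sqrt{1201} \approx 34.655 i$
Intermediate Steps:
$l{\left(q \right)} = 10 + \frac{2 q^{2}}{-5 + q}$ ($l{\left(q \right)} = 5 + \left(\frac{q + q}{q - 5} q + 5\right) = 5 + \left(\frac{2 q}{-5 + q} q + 5\right) = 5 + \left(\frac{2 q^{2}}{-5 + q} + 5\right) = 5 + \left(5 + \frac{2 q^{2}}{-5 + q}\right) = 10 + \frac{2 q^{2}}{-5 + q}$)
$\sqrt{275 + 6 l{\left(6 \right)} \left(-3\right)} = \sqrt{275 + 6 \frac{2 \left(-25 + 6^{2} + 5 \cdot 6\right)}{-5 + 6} \left(-3\right)} = \sqrt{275 + 6 \frac{2 \left(-25 + 36 + 30\right)}{1} \left(-3\right)} = \sqrt{275 + 6 \cdot 2 \cdot 1 \cdot 41 \left(-3\right)} = \sqrt{275 + 6 \cdot 82 \left(-3\right)} = \sqrt{275 + 492 \left(-3\right)} = \sqrt{275 - 1476} = \sqrt{-1201} = i \sqrt{1201}$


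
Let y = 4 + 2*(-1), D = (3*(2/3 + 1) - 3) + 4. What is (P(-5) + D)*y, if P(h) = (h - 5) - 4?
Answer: -16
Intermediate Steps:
P(h) = -9 + h (P(h) = (-5 + h) - 4 = -9 + h)
D = 6 (D = (3*(2*(⅓) + 1) - 3) + 4 = (3*(⅔ + 1) - 3) + 4 = (3*(5/3) - 3) + 4 = (5 - 3) + 4 = 2 + 4 = 6)
y = 2 (y = 4 - 2 = 2)
(P(-5) + D)*y = ((-9 - 5) + 6)*2 = (-14 + 6)*2 = -8*2 = -16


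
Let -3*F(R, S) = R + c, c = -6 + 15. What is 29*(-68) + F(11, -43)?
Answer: -5936/3 ≈ -1978.7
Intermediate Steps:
c = 9
F(R, S) = -3 - R/3 (F(R, S) = -(R + 9)/3 = -(9 + R)/3 = -3 - R/3)
29*(-68) + F(11, -43) = 29*(-68) + (-3 - 1/3*11) = -1972 + (-3 - 11/3) = -1972 - 20/3 = -5936/3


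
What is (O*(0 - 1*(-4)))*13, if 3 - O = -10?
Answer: 676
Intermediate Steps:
O = 13 (O = 3 - 1*(-10) = 3 + 10 = 13)
(O*(0 - 1*(-4)))*13 = (13*(0 - 1*(-4)))*13 = (13*(0 + 4))*13 = (13*4)*13 = 52*13 = 676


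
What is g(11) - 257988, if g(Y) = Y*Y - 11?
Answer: -257878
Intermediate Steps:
g(Y) = -11 + Y² (g(Y) = Y² - 11 = -11 + Y²)
g(11) - 257988 = (-11 + 11²) - 257988 = (-11 + 121) - 257988 = 110 - 257988 = -257878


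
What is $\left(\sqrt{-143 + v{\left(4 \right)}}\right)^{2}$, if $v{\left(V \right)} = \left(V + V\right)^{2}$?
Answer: $-79$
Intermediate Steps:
$v{\left(V \right)} = 4 V^{2}$ ($v{\left(V \right)} = \left(2 V\right)^{2} = 4 V^{2}$)
$\left(\sqrt{-143 + v{\left(4 \right)}}\right)^{2} = \left(\sqrt{-143 + 4 \cdot 4^{2}}\right)^{2} = \left(\sqrt{-143 + 4 \cdot 16}\right)^{2} = \left(\sqrt{-143 + 64}\right)^{2} = \left(\sqrt{-79}\right)^{2} = \left(i \sqrt{79}\right)^{2} = -79$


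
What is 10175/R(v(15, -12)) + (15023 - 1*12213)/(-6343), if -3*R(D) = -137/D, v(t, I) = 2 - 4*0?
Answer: 386855180/868991 ≈ 445.18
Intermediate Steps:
v(t, I) = 2 (v(t, I) = 2 + 0 = 2)
R(D) = 137/(3*D) (R(D) = -(-137)/(3*D) = 137/(3*D))
10175/R(v(15, -12)) + (15023 - 1*12213)/(-6343) = 10175/(((137/3)/2)) + (15023 - 1*12213)/(-6343) = 10175/(((137/3)*(½))) + (15023 - 12213)*(-1/6343) = 10175/(137/6) + 2810*(-1/6343) = 10175*(6/137) - 2810/6343 = 61050/137 - 2810/6343 = 386855180/868991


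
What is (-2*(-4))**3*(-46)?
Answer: -23552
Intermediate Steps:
(-2*(-4))**3*(-46) = 8**3*(-46) = 512*(-46) = -23552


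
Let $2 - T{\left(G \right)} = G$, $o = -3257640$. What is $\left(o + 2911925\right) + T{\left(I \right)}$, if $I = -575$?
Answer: $-345138$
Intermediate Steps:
$T{\left(G \right)} = 2 - G$
$\left(o + 2911925\right) + T{\left(I \right)} = \left(-3257640 + 2911925\right) + \left(2 - -575\right) = -345715 + \left(2 + 575\right) = -345715 + 577 = -345138$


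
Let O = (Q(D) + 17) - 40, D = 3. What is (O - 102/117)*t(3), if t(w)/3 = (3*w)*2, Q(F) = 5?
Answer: -13248/13 ≈ -1019.1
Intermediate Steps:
t(w) = 18*w (t(w) = 3*((3*w)*2) = 3*(6*w) = 18*w)
O = -18 (O = (5 + 17) - 40 = 22 - 40 = -18)
(O - 102/117)*t(3) = (-18 - 102/117)*(18*3) = (-18 - 102*1/117)*54 = (-18 - 34/39)*54 = -736/39*54 = -13248/13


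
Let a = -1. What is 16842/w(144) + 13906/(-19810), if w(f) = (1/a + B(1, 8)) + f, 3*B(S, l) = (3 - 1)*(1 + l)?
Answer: 165784013/1475845 ≈ 112.33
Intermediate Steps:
B(S, l) = ⅔ + 2*l/3 (B(S, l) = ((3 - 1)*(1 + l))/3 = (2*(1 + l))/3 = (2 + 2*l)/3 = ⅔ + 2*l/3)
w(f) = 5 + f (w(f) = (1/(-1) + (⅔ + (⅔)*8)) + f = (-1 + (⅔ + 16/3)) + f = (-1 + 6) + f = 5 + f)
16842/w(144) + 13906/(-19810) = 16842/(5 + 144) + 13906/(-19810) = 16842/149 + 13906*(-1/19810) = 16842*(1/149) - 6953/9905 = 16842/149 - 6953/9905 = 165784013/1475845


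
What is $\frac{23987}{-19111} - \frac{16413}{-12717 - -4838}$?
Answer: $\frac{124675270}{150575569} \approx 0.82799$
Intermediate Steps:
$\frac{23987}{-19111} - \frac{16413}{-12717 - -4838} = 23987 \left(- \frac{1}{19111}\right) - \frac{16413}{-12717 + 4838} = - \frac{23987}{19111} - \frac{16413}{-7879} = - \frac{23987}{19111} - - \frac{16413}{7879} = - \frac{23987}{19111} + \frac{16413}{7879} = \frac{124675270}{150575569}$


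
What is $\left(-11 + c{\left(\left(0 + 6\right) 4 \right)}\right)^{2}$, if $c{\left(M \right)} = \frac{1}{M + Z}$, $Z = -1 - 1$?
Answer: $\frac{58081}{484} \approx 120.0$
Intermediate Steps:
$Z = -2$
$c{\left(M \right)} = \frac{1}{-2 + M}$ ($c{\left(M \right)} = \frac{1}{M - 2} = \frac{1}{-2 + M}$)
$\left(-11 + c{\left(\left(0 + 6\right) 4 \right)}\right)^{2} = \left(-11 + \frac{1}{-2 + \left(0 + 6\right) 4}\right)^{2} = \left(-11 + \frac{1}{-2 + 6 \cdot 4}\right)^{2} = \left(-11 + \frac{1}{-2 + 24}\right)^{2} = \left(-11 + \frac{1}{22}\right)^{2} = \left(- \frac{241}{22}\right)^{2} = \frac{58081}{484}$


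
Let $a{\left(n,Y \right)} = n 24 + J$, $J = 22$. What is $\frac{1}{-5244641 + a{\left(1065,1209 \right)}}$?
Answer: $- \frac{1}{5219059} \approx -1.9161 \cdot 10^{-7}$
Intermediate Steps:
$a{\left(n,Y \right)} = 22 + 24 n$ ($a{\left(n,Y \right)} = n 24 + 22 = 24 n + 22 = 22 + 24 n$)
$\frac{1}{-5244641 + a{\left(1065,1209 \right)}} = \frac{1}{-5244641 + \left(22 + 24 \cdot 1065\right)} = \frac{1}{-5244641 + \left(22 + 25560\right)} = \frac{1}{-5244641 + 25582} = \frac{1}{-5219059} = - \frac{1}{5219059}$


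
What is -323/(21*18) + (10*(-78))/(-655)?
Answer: 16655/49518 ≈ 0.33634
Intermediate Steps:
-323/(21*18) + (10*(-78))/(-655) = -323/378 - 780*(-1/655) = -323*1/378 + 156/131 = -323/378 + 156/131 = 16655/49518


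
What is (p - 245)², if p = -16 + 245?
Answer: 256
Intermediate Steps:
p = 229
(p - 245)² = (229 - 245)² = (-16)² = 256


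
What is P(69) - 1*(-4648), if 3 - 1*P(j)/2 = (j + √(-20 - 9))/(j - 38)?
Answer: 144136/31 - 2*I*√29/31 ≈ 4649.5 - 0.34743*I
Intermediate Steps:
P(j) = 6 - 2*(j + I*√29)/(-38 + j) (P(j) = 6 - 2*(j + √(-20 - 9))/(j - 38) = 6 - 2*(j + √(-29))/(-38 + j) = 6 - 2*(j + I*√29)/(-38 + j))
P(69) - 1*(-4648) = 2*(-114 + 2*69 - I*√29)/(-38 + 69) - 1*(-4648) = 2*(-114 + 138 - I*√29)/31 + 4648 = 2*(1/31)*(24 - I*√29) + 4648 = (48/31 - 2*I*√29/31) + 4648 = 144136/31 - 2*I*√29/31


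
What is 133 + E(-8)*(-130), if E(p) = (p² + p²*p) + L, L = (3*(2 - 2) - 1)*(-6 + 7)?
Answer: 58503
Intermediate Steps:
L = -1 (L = (3*0 - 1)*1 = (0 - 1)*1 = -1*1 = -1)
E(p) = -1 + p² + p³ (E(p) = (p² + p²*p) - 1 = (p² + p³) - 1 = -1 + p² + p³)
133 + E(-8)*(-130) = 133 + (-1 + (-8)² + (-8)³)*(-130) = 133 + (-1 + 64 - 512)*(-130) = 133 - 449*(-130) = 133 + 58370 = 58503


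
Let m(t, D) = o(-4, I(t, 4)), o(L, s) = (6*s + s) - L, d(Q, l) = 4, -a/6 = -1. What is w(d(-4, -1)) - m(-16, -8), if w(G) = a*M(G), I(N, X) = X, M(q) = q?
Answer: -8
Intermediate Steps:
a = 6 (a = -6*(-1) = 6)
o(L, s) = -L + 7*s (o(L, s) = 7*s - L = -L + 7*s)
m(t, D) = 32 (m(t, D) = -1*(-4) + 7*4 = 4 + 28 = 32)
w(G) = 6*G
w(d(-4, -1)) - m(-16, -8) = 6*4 - 1*32 = 24 - 32 = -8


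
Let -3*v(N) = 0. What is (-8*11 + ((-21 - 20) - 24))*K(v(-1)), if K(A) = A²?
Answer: 0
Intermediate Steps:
v(N) = 0 (v(N) = -⅓*0 = 0)
(-8*11 + ((-21 - 20) - 24))*K(v(-1)) = (-8*11 + ((-21 - 20) - 24))*0² = (-88 + (-41 - 24))*0 = (-88 - 65)*0 = -153*0 = 0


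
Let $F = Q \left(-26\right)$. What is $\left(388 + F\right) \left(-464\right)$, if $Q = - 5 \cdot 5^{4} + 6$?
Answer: $-37807648$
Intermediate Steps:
$Q = -3119$ ($Q = \left(-5\right) 625 + 6 = -3125 + 6 = -3119$)
$F = 81094$ ($F = \left(-3119\right) \left(-26\right) = 81094$)
$\left(388 + F\right) \left(-464\right) = \left(388 + 81094\right) \left(-464\right) = 81482 \left(-464\right) = -37807648$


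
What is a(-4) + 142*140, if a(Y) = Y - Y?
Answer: 19880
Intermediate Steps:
a(Y) = 0
a(-4) + 142*140 = 0 + 142*140 = 0 + 19880 = 19880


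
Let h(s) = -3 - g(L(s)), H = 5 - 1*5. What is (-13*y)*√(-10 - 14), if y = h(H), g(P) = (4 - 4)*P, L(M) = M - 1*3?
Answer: 78*I*√6 ≈ 191.06*I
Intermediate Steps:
H = 0 (H = 5 - 5 = 0)
L(M) = -3 + M (L(M) = M - 3 = -3 + M)
g(P) = 0 (g(P) = 0*P = 0)
h(s) = -3 (h(s) = -3 - 1*0 = -3 + 0 = -3)
y = -3
(-13*y)*√(-10 - 14) = (-13*(-3))*√(-10 - 14) = 39*√(-24) = 39*(2*I*√6) = 78*I*√6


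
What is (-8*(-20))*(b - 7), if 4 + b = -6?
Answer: -2720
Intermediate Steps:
b = -10 (b = -4 - 6 = -10)
(-8*(-20))*(b - 7) = (-8*(-20))*(-10 - 7) = 160*(-17) = -2720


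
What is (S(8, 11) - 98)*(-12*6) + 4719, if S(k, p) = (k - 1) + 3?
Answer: 11055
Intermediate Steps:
S(k, p) = 2 + k (S(k, p) = (-1 + k) + 3 = 2 + k)
(S(8, 11) - 98)*(-12*6) + 4719 = ((2 + 8) - 98)*(-12*6) + 4719 = (10 - 98)*(-72) + 4719 = -88*(-72) + 4719 = 6336 + 4719 = 11055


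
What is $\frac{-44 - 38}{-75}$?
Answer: $\frac{82}{75} \approx 1.0933$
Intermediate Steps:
$\frac{-44 - 38}{-75} = \left(-82\right) \left(- \frac{1}{75}\right) = \frac{82}{75}$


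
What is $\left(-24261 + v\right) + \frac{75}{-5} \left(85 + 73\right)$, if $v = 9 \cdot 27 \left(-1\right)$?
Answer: $-26874$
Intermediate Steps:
$v = -243$ ($v = 243 \left(-1\right) = -243$)
$\left(-24261 + v\right) + \frac{75}{-5} \left(85 + 73\right) = \left(-24261 - 243\right) + \frac{75}{-5} \left(85 + 73\right) = -24504 + 75 \left(- \frac{1}{5}\right) 158 = -24504 - 2370 = -26874$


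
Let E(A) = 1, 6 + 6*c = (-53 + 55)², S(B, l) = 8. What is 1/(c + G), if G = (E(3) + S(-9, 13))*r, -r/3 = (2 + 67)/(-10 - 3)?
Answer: 39/5576 ≈ 0.0069943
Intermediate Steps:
r = 207/13 (r = -3*(2 + 67)/(-10 - 3) = -207/(-13) = -207*(-1)/13 = -3*(-69/13) = 207/13 ≈ 15.923)
c = -⅓ (c = -1 + (-53 + 55)²/6 = -1 + (⅙)*2² = -1 + (⅙)*4 = -1 + ⅔ = -⅓ ≈ -0.33333)
G = 1863/13 (G = (1 + 8)*(207/13) = 9*(207/13) = 1863/13 ≈ 143.31)
1/(c + G) = 1/(-⅓ + 1863/13) = 1/(5576/39) = 39/5576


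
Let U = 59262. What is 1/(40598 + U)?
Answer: 1/99860 ≈ 1.0014e-5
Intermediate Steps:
1/(40598 + U) = 1/(40598 + 59262) = 1/99860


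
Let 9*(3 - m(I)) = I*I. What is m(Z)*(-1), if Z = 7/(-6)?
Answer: -923/324 ≈ -2.8488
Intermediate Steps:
Z = -7/6 (Z = 7*(-1/6) = -7/6 ≈ -1.1667)
m(I) = 3 - I**2/9 (m(I) = 3 - I*I/9 = 3 - I**2/9)
m(Z)*(-1) = (3 - (-7/6)**2/9)*(-1) = (3 - 1/9*49/36)*(-1) = (3 - 49/324)*(-1) = (923/324)*(-1) = -923/324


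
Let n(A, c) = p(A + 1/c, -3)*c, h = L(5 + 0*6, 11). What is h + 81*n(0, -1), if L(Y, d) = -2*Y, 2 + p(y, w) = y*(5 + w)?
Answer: 314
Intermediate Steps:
p(y, w) = -2 + y*(5 + w)
h = -10 (h = -2*(5 + 0*6) = -2*(5 + 0) = -2*5 = -10)
n(A, c) = c*(-2 + 2*A + 2/c) (n(A, c) = (-2 + 5*(A + 1/c) - 3*(A + 1/c))*c = (-2 + (5*A + 5/c) + (-3*A - 3/c))*c = (-2 + 2*A + 2/c)*c = c*(-2 + 2*A + 2/c))
h + 81*n(0, -1) = -10 + 81*(2 - 2*(-1) + 2*0*(-1)) = -10 + 81*(2 + 2 + 0) = -10 + 81*4 = -10 + 324 = 314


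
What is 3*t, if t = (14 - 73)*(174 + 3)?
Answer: -31329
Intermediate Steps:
t = -10443 (t = -59*177 = -10443)
3*t = 3*(-10443) = -31329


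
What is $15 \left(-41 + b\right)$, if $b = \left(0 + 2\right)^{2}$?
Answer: $-555$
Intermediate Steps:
$b = 4$ ($b = 2^{2} = 4$)
$15 \left(-41 + b\right) = 15 \left(-41 + 4\right) = 15 \left(-37\right) = -555$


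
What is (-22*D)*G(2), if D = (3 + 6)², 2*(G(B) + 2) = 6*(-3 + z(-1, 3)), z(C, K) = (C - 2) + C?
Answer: 40986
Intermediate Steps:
z(C, K) = -2 + 2*C (z(C, K) = (-2 + C) + C = -2 + 2*C)
G(B) = -23 (G(B) = -2 + (6*(-3 + (-2 + 2*(-1))))/2 = -2 + (6*(-3 + (-2 - 2)))/2 = -2 + (6*(-3 - 4))/2 = -2 + (6*(-7))/2 = -2 + (½)*(-42) = -2 - 21 = -23)
D = 81 (D = 9² = 81)
(-22*D)*G(2) = -22*81*(-23) = -1782*(-23) = 40986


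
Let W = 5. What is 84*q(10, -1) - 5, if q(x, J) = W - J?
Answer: 499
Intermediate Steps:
q(x, J) = 5 - J
84*q(10, -1) - 5 = 84*(5 - 1*(-1)) - 5 = 84*(5 + 1) - 5 = 84*6 - 5 = 504 - 5 = 499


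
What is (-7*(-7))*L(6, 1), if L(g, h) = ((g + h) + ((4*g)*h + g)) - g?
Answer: 1519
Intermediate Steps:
L(g, h) = g + h + 4*g*h (L(g, h) = ((g + h) + (4*g*h + g)) - g = ((g + h) + (g + 4*g*h)) - g = (h + 2*g + 4*g*h) - g = g + h + 4*g*h)
(-7*(-7))*L(6, 1) = (-7*(-7))*(6 + 1 + 4*6*1) = 49*(6 + 1 + 24) = 49*31 = 1519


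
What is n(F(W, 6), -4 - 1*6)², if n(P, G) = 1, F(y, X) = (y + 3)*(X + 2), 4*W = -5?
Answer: 1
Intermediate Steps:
W = -5/4 (W = (¼)*(-5) = -5/4 ≈ -1.2500)
F(y, X) = (2 + X)*(3 + y) (F(y, X) = (3 + y)*(2 + X) = (2 + X)*(3 + y))
n(F(W, 6), -4 - 1*6)² = 1² = 1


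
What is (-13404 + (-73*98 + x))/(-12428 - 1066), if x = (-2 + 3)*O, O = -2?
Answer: 10280/6747 ≈ 1.5236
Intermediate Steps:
x = -2 (x = (-2 + 3)*(-2) = 1*(-2) = -2)
(-13404 + (-73*98 + x))/(-12428 - 1066) = (-13404 + (-73*98 - 2))/(-12428 - 1066) = (-13404 + (-7154 - 2))/(-13494) = (-13404 - 7156)*(-1/13494) = -20560*(-1/13494) = 10280/6747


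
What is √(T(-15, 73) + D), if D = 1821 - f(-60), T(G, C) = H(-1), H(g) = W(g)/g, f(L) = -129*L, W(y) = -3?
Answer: 2*I*√1479 ≈ 76.916*I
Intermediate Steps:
H(g) = -3/g
T(G, C) = 3 (T(G, C) = -3/(-1) = -3*(-1) = 3)
D = -5919 (D = 1821 - (-129)*(-60) = 1821 - 1*7740 = 1821 - 7740 = -5919)
√(T(-15, 73) + D) = √(3 - 5919) = √(-5916) = 2*I*√1479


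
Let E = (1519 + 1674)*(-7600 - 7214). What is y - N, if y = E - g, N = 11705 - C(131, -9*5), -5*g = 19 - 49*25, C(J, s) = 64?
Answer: -236564921/5 ≈ -4.7313e+7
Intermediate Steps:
E = -47301102 (E = 3193*(-14814) = -47301102)
g = 1206/5 (g = -(19 - 49*25)/5 = -(19 - 1225)/5 = -⅕*(-1206) = 1206/5 ≈ 241.20)
N = 11641 (N = 11705 - 1*64 = 11705 - 64 = 11641)
y = -236506716/5 (y = -47301102 - 1*1206/5 = -47301102 - 1206/5 = -236506716/5 ≈ -4.7301e+7)
y - N = -236506716/5 - 1*11641 = -236506716/5 - 11641 = -236564921/5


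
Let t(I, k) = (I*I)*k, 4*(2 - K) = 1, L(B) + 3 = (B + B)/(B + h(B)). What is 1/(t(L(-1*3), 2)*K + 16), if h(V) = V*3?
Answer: 8/303 ≈ 0.026403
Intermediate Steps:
h(V) = 3*V
L(B) = -5/2 (L(B) = -3 + (B + B)/(B + 3*B) = -3 + (2*B)/((4*B)) = -3 + (2*B)*(1/(4*B)) = -3 + ½ = -5/2)
K = 7/4 (K = 2 - ¼*1 = 2 - ¼ = 7/4 ≈ 1.7500)
t(I, k) = k*I² (t(I, k) = I²*k = k*I²)
1/(t(L(-1*3), 2)*K + 16) = 1/((2*(-5/2)²)*(7/4) + 16) = 1/((2*(25/4))*(7/4) + 16) = 1/((25/2)*(7/4) + 16) = 1/(175/8 + 16) = 1/(303/8) = 8/303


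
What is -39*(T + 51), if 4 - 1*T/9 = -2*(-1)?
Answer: -2691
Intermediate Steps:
T = 18 (T = 36 - (-18)*(-1) = 36 - 9*2 = 36 - 18 = 18)
-39*(T + 51) = -39*(18 + 51) = -39*69 = -2691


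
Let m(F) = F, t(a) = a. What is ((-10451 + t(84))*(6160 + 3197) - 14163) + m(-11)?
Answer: -97018193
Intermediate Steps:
((-10451 + t(84))*(6160 + 3197) - 14163) + m(-11) = ((-10451 + 84)*(6160 + 3197) - 14163) - 11 = (-10367*9357 - 14163) - 11 = (-97004019 - 14163) - 11 = -97018182 - 11 = -97018193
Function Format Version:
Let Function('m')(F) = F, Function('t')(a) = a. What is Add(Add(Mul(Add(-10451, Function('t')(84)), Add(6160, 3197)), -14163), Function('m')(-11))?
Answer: -97018193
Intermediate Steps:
Add(Add(Mul(Add(-10451, Function('t')(84)), Add(6160, 3197)), -14163), Function('m')(-11)) = Add(Add(Mul(Add(-10451, 84), Add(6160, 3197)), -14163), -11) = Add(Add(Mul(-10367, 9357), -14163), -11) = Add(Add(-97004019, -14163), -11) = Add(-97018182, -11) = -97018193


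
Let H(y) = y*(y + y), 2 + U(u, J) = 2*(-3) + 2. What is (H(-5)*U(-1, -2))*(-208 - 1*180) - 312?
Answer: 116088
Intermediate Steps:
U(u, J) = -6 (U(u, J) = -2 + (2*(-3) + 2) = -2 + (-6 + 2) = -2 - 4 = -6)
H(y) = 2*y**2 (H(y) = y*(2*y) = 2*y**2)
(H(-5)*U(-1, -2))*(-208 - 1*180) - 312 = ((2*(-5)**2)*(-6))*(-208 - 1*180) - 312 = ((2*25)*(-6))*(-208 - 180) - 312 = (50*(-6))*(-388) - 312 = -300*(-388) - 312 = 116400 - 312 = 116088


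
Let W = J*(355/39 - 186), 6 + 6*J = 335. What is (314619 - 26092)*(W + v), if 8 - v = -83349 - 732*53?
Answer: 7592308422337/234 ≈ 3.2446e+10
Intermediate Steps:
J = 329/6 (J = -1 + (⅙)*335 = -1 + 335/6 = 329/6 ≈ 54.833)
v = 122153 (v = 8 - (-83349 - 732*53) = 8 - (-83349 - 38796) = 8 - 1*(-122145) = 8 + 122145 = 122153)
W = -2269771/234 (W = 329*(355/39 - 186)/6 = (329/6)*(-6899/39) = -2269771/234 ≈ -9699.9)
(314619 - 26092)*(W + v) = (314619 - 26092)*(-2269771/234 + 122153) = 288527*(26314031/234) = 7592308422337/234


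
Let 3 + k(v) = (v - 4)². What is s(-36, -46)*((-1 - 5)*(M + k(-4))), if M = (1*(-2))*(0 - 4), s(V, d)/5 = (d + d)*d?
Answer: -8760240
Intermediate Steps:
k(v) = -3 + (-4 + v)² (k(v) = -3 + (v - 4)² = -3 + (-4 + v)²)
s(V, d) = 10*d² (s(V, d) = 5*((d + d)*d) = 5*((2*d)*d) = 5*(2*d²) = 10*d²)
M = 8 (M = -2*(-4) = 8)
s(-36, -46)*((-1 - 5)*(M + k(-4))) = (10*(-46)²)*((-1 - 5)*(8 + (-3 + (-4 - 4)²))) = (10*2116)*(-6*(8 + (-3 + (-8)²))) = 21160*(-6*(8 + (-3 + 64))) = 21160*(-6*(8 + 61)) = 21160*(-6*69) = 21160*(-414) = -8760240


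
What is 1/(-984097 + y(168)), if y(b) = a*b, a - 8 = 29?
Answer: -1/977881 ≈ -1.0226e-6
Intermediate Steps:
a = 37 (a = 8 + 29 = 37)
y(b) = 37*b
1/(-984097 + y(168)) = 1/(-984097 + 37*168) = 1/(-984097 + 6216) = 1/(-977881) = -1/977881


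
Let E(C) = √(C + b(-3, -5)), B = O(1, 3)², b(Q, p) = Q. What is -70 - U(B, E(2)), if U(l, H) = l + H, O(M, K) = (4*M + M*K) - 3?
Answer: -86 - I ≈ -86.0 - 1.0*I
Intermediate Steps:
O(M, K) = -3 + 4*M + K*M (O(M, K) = (4*M + K*M) - 3 = -3 + 4*M + K*M)
B = 16 (B = (-3 + 4*1 + 3*1)² = (-3 + 4 + 3)² = 4² = 16)
E(C) = √(-3 + C) (E(C) = √(C - 3) = √(-3 + C))
U(l, H) = H + l
-70 - U(B, E(2)) = -70 - (√(-3 + 2) + 16) = -70 - (√(-1) + 16) = -70 - (I + 16) = -70 - (16 + I) = -70 + (-16 - I) = -86 - I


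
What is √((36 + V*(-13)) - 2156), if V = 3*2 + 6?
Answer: 2*I*√569 ≈ 47.707*I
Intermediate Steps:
V = 12 (V = 6 + 6 = 12)
√((36 + V*(-13)) - 2156) = √((36 + 12*(-13)) - 2156) = √((36 - 156) - 2156) = √(-120 - 2156) = √(-2276) = 2*I*√569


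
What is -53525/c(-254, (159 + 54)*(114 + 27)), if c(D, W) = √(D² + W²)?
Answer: -10705*√902045605/180409121 ≈ -1.7821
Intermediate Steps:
-53525/c(-254, (159 + 54)*(114 + 27)) = -53525/√((-254)² + ((159 + 54)*(114 + 27))²) = -53525/√(64516 + (213*141)²) = -53525/√(64516 + 30033²) = -53525/√(64516 + 901981089) = -53525*√902045605/902045605 = -10705*√902045605/180409121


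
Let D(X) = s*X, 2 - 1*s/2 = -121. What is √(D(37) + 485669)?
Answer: √494771 ≈ 703.40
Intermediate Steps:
s = 246 (s = 4 - 2*(-121) = 4 + 242 = 246)
D(X) = 246*X
√(D(37) + 485669) = √(246*37 + 485669) = √(9102 + 485669) = √494771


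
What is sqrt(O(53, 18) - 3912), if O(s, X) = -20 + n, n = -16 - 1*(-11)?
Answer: I*sqrt(3937) ≈ 62.746*I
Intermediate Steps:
n = -5 (n = -16 + 11 = -5)
O(s, X) = -25 (O(s, X) = -20 - 5 = -25)
sqrt(O(53, 18) - 3912) = sqrt(-25 - 3912) = sqrt(-3937) = I*sqrt(3937)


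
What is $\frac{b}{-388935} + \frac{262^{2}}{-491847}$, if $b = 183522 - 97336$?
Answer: $- \frac{343723282}{951723945} \approx -0.36116$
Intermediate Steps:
$b = 86186$ ($b = 183522 - 97336 = 86186$)
$\frac{b}{-388935} + \frac{262^{2}}{-491847} = \frac{86186}{-388935} + \frac{262^{2}}{-491847} = 86186 \left(- \frac{1}{388935}\right) + 68644 \left(- \frac{1}{491847}\right) = - \frac{86186}{388935} - \frac{68644}{491847} = - \frac{343723282}{951723945}$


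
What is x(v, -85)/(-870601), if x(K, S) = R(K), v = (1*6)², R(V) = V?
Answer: -36/870601 ≈ -4.1351e-5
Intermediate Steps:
v = 36 (v = 6² = 36)
x(K, S) = K
x(v, -85)/(-870601) = 36/(-870601) = 36*(-1/870601) = -36/870601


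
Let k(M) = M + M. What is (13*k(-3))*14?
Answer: -1092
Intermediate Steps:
k(M) = 2*M
(13*k(-3))*14 = (13*(2*(-3)))*14 = (13*(-6))*14 = -78*14 = -1092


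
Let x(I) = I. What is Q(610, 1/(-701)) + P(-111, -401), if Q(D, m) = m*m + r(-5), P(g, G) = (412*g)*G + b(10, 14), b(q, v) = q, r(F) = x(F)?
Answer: 9011575420338/491401 ≈ 1.8339e+7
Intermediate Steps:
r(F) = F
P(g, G) = 10 + 412*G*g (P(g, G) = (412*g)*G + 10 = 412*G*g + 10 = 10 + 412*G*g)
Q(D, m) = -5 + m² (Q(D, m) = m*m - 5 = m² - 5 = -5 + m²)
Q(610, 1/(-701)) + P(-111, -401) = (-5 + (1/(-701))²) + (10 + 412*(-401)*(-111)) = (-5 + (-1/701)²) + (10 + 18338532) = (-5 + 1/491401) + 18338542 = -2457004/491401 + 18338542 = 9011575420338/491401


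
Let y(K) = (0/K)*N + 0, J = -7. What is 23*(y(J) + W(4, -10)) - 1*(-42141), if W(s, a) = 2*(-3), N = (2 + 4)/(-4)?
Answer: 42003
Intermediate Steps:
N = -3/2 (N = 6*(-1/4) = -3/2 ≈ -1.5000)
y(K) = 0 (y(K) = (0/K)*(-3/2) + 0 = 0*(-3/2) + 0 = 0 + 0 = 0)
W(s, a) = -6
23*(y(J) + W(4, -10)) - 1*(-42141) = 23*(0 - 6) - 1*(-42141) = 23*(-6) + 42141 = -138 + 42141 = 42003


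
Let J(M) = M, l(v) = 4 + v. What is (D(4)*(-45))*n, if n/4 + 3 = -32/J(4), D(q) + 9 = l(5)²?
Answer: 142560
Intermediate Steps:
D(q) = 72 (D(q) = -9 + (4 + 5)² = -9 + 9² = -9 + 81 = 72)
n = -44 (n = -12 + 4*(-32/4) = -12 + 4*(-32*¼) = -12 + 4*(-8) = -12 - 32 = -44)
(D(4)*(-45))*n = (72*(-45))*(-44) = -3240*(-44) = 142560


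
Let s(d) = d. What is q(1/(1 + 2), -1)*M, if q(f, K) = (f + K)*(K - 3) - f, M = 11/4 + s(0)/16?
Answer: 77/12 ≈ 6.4167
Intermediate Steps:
M = 11/4 (M = 11/4 + 0/16 = 11*(¼) + 0*(1/16) = 11/4 + 0 = 11/4 ≈ 2.7500)
q(f, K) = -f + (-3 + K)*(K + f) (q(f, K) = (K + f)*(-3 + K) - f = (-3 + K)*(K + f) - f = -f + (-3 + K)*(K + f))
q(1/(1 + 2), -1)*M = ((-1)² - 4/(1 + 2) - 3*(-1) - 1/(1 + 2))*(11/4) = (1 - 4/3 + 3 - 1/3)*(11/4) = (1 - 4*⅓ + 3 - 1*⅓)*(11/4) = (1 - 4/3 + 3 - ⅓)*(11/4) = (7/3)*(11/4) = 77/12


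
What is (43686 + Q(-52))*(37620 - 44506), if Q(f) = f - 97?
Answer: -299795782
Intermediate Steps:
Q(f) = -97 + f
(43686 + Q(-52))*(37620 - 44506) = (43686 + (-97 - 52))*(37620 - 44506) = (43686 - 149)*(-6886) = 43537*(-6886) = -299795782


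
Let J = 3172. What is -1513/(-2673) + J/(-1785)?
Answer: -1926017/1590435 ≈ -1.2110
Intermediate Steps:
-1513/(-2673) + J/(-1785) = -1513/(-2673) + 3172/(-1785) = -1513*(-1/2673) + 3172*(-1/1785) = 1513/2673 - 3172/1785 = -1926017/1590435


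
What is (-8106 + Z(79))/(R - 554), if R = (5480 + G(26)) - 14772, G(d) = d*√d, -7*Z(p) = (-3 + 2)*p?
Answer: 278951949/339241490 + 736619*√26/339241490 ≈ 0.83335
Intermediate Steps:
Z(p) = p/7 (Z(p) = -(-3 + 2)*p/7 = -(-1)*p/7 = p/7)
G(d) = d^(3/2)
R = -9292 + 26*√26 (R = (5480 + 26^(3/2)) - 14772 = (5480 + 26*√26) - 14772 = -9292 + 26*√26 ≈ -9159.4)
(-8106 + Z(79))/(R - 554) = (-8106 + (⅐)*79)/((-9292 + 26*√26) - 554) = (-8106 + 79/7)/(-9846 + 26*√26) = -56663/(7*(-9846 + 26*√26))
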